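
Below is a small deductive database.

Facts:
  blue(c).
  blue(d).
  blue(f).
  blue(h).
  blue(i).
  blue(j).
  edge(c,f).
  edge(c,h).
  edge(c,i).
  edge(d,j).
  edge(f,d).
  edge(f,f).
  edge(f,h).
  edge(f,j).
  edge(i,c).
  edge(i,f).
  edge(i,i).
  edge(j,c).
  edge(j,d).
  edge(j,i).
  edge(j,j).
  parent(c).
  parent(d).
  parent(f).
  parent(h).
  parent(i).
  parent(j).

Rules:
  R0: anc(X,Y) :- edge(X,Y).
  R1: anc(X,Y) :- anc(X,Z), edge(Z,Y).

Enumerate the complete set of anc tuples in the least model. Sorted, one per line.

anc(c,c)
anc(c,d)
anc(c,f)
anc(c,h)
anc(c,i)
anc(c,j)
anc(d,c)
anc(d,d)
anc(d,f)
anc(d,h)
anc(d,i)
anc(d,j)
anc(f,c)
anc(f,d)
anc(f,f)
anc(f,h)
anc(f,i)
anc(f,j)
anc(i,c)
anc(i,d)
anc(i,f)
anc(i,h)
anc(i,i)
anc(i,j)
anc(j,c)
anc(j,d)
anc(j,f)
anc(j,h)
anc(j,i)
anc(j,j)

round 1: derive anc(c,f) via R0 from edge(c,f)
round 1: derive anc(c,h) via R0 from edge(c,h)
round 1: derive anc(c,i) via R0 from edge(c,i)
round 1: derive anc(d,j) via R0 from edge(d,j)
round 1: derive anc(f,d) via R0 from edge(f,d)
round 1: derive anc(f,f) via R0 from edge(f,f)
round 1: derive anc(f,h) via R0 from edge(f,h)
round 1: derive anc(f,j) via R0 from edge(f,j)
round 1: derive anc(i,c) via R0 from edge(i,c)
round 1: derive anc(i,f) via R0 from edge(i,f)
round 1: derive anc(i,i) via R0 from edge(i,i)
round 1: derive anc(j,c) via R0 from edge(j,c)
round 1: derive anc(j,d) via R0 from edge(j,d)
round 1: derive anc(j,i) via R0 from edge(j,i)
round 1: derive anc(j,j) via R0 from edge(j,j)
round 2: derive anc(c,c) via R1 from anc(c,i), edge(i,c)
round 2: derive anc(c,d) via R1 from anc(c,f), edge(f,d)
round 2: derive anc(c,j) via R1 from anc(c,f), edge(f,j)
round 2: derive anc(d,c) via R1 from anc(d,j), edge(j,c)
round 2: derive anc(d,d) via R1 from anc(d,j), edge(j,d)
round 2: derive anc(d,i) via R1 from anc(d,j), edge(j,i)
round 2: derive anc(f,c) via R1 from anc(f,j), edge(j,c)
round 2: derive anc(f,i) via R1 from anc(f,j), edge(j,i)
round 2: derive anc(i,d) via R1 from anc(i,f), edge(f,d)
round 2: derive anc(i,h) via R1 from anc(i,c), edge(c,h)
round 2: derive anc(i,j) via R1 from anc(i,f), edge(f,j)
round 2: derive anc(j,f) via R1 from anc(j,c), edge(c,f)
round 2: derive anc(j,h) via R1 from anc(j,c), edge(c,h)
round 3: derive anc(d,f) via R1 from anc(d,c), edge(c,f)
round 3: derive anc(d,h) via R1 from anc(d,c), edge(c,h)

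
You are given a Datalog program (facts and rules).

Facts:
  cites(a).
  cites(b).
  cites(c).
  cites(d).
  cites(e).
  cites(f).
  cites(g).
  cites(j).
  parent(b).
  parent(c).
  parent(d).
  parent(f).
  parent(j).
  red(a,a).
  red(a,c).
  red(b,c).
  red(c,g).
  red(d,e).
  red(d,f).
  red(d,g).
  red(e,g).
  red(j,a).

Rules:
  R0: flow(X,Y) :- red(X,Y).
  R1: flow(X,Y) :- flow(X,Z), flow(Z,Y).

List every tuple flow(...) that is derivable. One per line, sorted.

round 1: derive flow(a,a) via R0 from red(a,a)
round 1: derive flow(a,c) via R0 from red(a,c)
round 1: derive flow(b,c) via R0 from red(b,c)
round 1: derive flow(c,g) via R0 from red(c,g)
round 1: derive flow(d,e) via R0 from red(d,e)
round 1: derive flow(d,f) via R0 from red(d,f)
round 1: derive flow(d,g) via R0 from red(d,g)
round 1: derive flow(e,g) via R0 from red(e,g)
round 1: derive flow(j,a) via R0 from red(j,a)
round 2: derive flow(a,g) via R1 from flow(a,c), flow(c,g)
round 2: derive flow(b,g) via R1 from flow(b,c), flow(c,g)
round 2: derive flow(j,c) via R1 from flow(j,a), flow(a,c)
round 3: derive flow(j,g) via R1 from flow(j,a), flow(a,g)

flow(a,a)
flow(a,c)
flow(a,g)
flow(b,c)
flow(b,g)
flow(c,g)
flow(d,e)
flow(d,f)
flow(d,g)
flow(e,g)
flow(j,a)
flow(j,c)
flow(j,g)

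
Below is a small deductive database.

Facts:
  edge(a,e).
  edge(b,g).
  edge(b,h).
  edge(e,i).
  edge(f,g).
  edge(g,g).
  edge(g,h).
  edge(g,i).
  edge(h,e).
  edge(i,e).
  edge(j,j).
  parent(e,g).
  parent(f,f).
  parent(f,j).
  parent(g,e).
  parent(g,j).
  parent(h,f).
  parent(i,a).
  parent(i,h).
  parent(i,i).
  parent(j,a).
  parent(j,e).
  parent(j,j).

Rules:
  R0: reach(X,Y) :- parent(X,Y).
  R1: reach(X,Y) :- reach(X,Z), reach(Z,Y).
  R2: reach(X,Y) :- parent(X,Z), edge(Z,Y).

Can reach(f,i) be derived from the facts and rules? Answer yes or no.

round 1: derive reach(e,g) via R0 from parent(e,g)
round 1: derive reach(f,f) via R0 from parent(f,f)
round 1: derive reach(f,j) via R0 from parent(f,j)
round 1: derive reach(g,e) via R0 from parent(g,e)
round 1: derive reach(g,j) via R0 from parent(g,j)
round 1: derive reach(h,f) via R0 from parent(h,f)
round 1: derive reach(i,a) via R0 from parent(i,a)
round 1: derive reach(i,h) via R0 from parent(i,h)
round 1: derive reach(i,i) via R0 from parent(i,i)
round 1: derive reach(j,a) via R0 from parent(j,a)
round 1: derive reach(j,e) via R0 from parent(j,e)
round 1: derive reach(j,j) via R0 from parent(j,j)
round 1: derive reach(e,h) via R2 from parent(e,g), edge(g,h)
round 1: derive reach(e,i) via R2 from parent(e,g), edge(g,i)
round 1: derive reach(f,g) via R2 from parent(f,f), edge(f,g)
round 1: derive reach(g,i) via R2 from parent(g,e), edge(e,i)
round 1: derive reach(h,g) via R2 from parent(h,f), edge(f,g)
round 1: derive reach(i,e) via R2 from parent(i,a), edge(a,e)
round 1: derive reach(j,i) via R2 from parent(j,e), edge(e,i)
round 2: derive reach(e,a) via R1 from reach(e,i), reach(i,a)
round 2: derive reach(e,e) via R1 from reach(e,g), reach(g,e)
round 2: derive reach(e,f) via R1 from reach(e,h), reach(h,f)
round 2: derive reach(e,j) via R1 from reach(e,g), reach(g,j)
round 2: derive reach(f,a) via R1 from reach(f,j), reach(j,a)
round 2: derive reach(f,e) via R1 from reach(f,g), reach(g,e)
round 2: derive reach(f,i) via R1 from reach(f,g), reach(g,i)
round 2: derive reach(g,a) via R1 from reach(g,i), reach(i,a)
round 2: derive reach(g,g) via R1 from reach(g,e), reach(e,g)
round 2: derive reach(g,h) via R1 from reach(g,e), reach(e,h)
round 2: derive reach(h,e) via R1 from reach(h,g), reach(g,e)
round 2: derive reach(h,i) via R1 from reach(h,g), reach(g,i)
round 2: derive reach(h,j) via R1 from reach(h,f), reach(f,j)
round 2: derive reach(i,f) via R1 from reach(i,h), reach(h,f)
round 2: derive reach(i,g) via R1 from reach(i,e), reach(e,g)
round 2: derive reach(j,g) via R1 from reach(j,e), reach(e,g)
round 2: derive reach(j,h) via R1 from reach(j,e), reach(e,h)
round 3: derive reach(f,h) via R1 from reach(f,e), reach(e,h)
round 3: derive reach(g,f) via R1 from reach(g,e), reach(e,f)
round 3: derive reach(h,a) via R1 from reach(h,e), reach(e,a)
round 3: derive reach(h,h) via R1 from reach(h,e), reach(e,h)
round 3: derive reach(i,j) via R1 from reach(i,e), reach(e,j)
round 3: derive reach(j,f) via R1 from reach(j,e), reach(e,f)

yes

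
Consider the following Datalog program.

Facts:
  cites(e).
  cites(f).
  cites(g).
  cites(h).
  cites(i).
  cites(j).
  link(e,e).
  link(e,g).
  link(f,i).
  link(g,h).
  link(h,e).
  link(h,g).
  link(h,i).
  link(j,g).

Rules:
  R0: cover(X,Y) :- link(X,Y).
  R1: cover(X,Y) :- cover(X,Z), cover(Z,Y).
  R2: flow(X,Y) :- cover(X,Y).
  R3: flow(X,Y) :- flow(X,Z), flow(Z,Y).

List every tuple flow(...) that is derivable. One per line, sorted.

flow(e,e)
flow(e,g)
flow(e,h)
flow(e,i)
flow(f,i)
flow(g,e)
flow(g,g)
flow(g,h)
flow(g,i)
flow(h,e)
flow(h,g)
flow(h,h)
flow(h,i)
flow(j,e)
flow(j,g)
flow(j,h)
flow(j,i)

round 1: derive cover(e,e) via R0 from link(e,e)
round 1: derive cover(e,g) via R0 from link(e,g)
round 1: derive cover(f,i) via R0 from link(f,i)
round 1: derive cover(g,h) via R0 from link(g,h)
round 1: derive cover(h,e) via R0 from link(h,e)
round 1: derive cover(h,g) via R0 from link(h,g)
round 1: derive cover(h,i) via R0 from link(h,i)
round 1: derive cover(j,g) via R0 from link(j,g)
round 2: derive cover(e,h) via R1 from cover(e,g), cover(g,h)
round 2: derive cover(g,e) via R1 from cover(g,h), cover(h,e)
round 2: derive cover(g,g) via R1 from cover(g,h), cover(h,g)
round 2: derive cover(g,i) via R1 from cover(g,h), cover(h,i)
round 2: derive cover(h,h) via R1 from cover(h,g), cover(g,h)
round 2: derive cover(j,h) via R1 from cover(j,g), cover(g,h)
round 2: derive flow(e,e) via R2 from cover(e,e)
round 2: derive flow(e,g) via R2 from cover(e,g)
round 2: derive flow(f,i) via R2 from cover(f,i)
round 2: derive flow(g,h) via R2 from cover(g,h)
round 2: derive flow(h,e) via R2 from cover(h,e)
round 2: derive flow(h,g) via R2 from cover(h,g)
round 2: derive flow(h,i) via R2 from cover(h,i)
round 2: derive flow(j,g) via R2 from cover(j,g)
round 3: derive cover(e,i) via R1 from cover(e,g), cover(g,i)
round 3: derive cover(j,e) via R1 from cover(j,g), cover(g,e)
round 3: derive cover(j,i) via R1 from cover(j,g), cover(g,i)
round 3: derive flow(e,h) via R2 from cover(e,h)
round 3: derive flow(g,e) via R2 from cover(g,e)
round 3: derive flow(g,g) via R2 from cover(g,g)
round 3: derive flow(g,i) via R2 from cover(g,i)
round 3: derive flow(h,h) via R2 from cover(h,h)
round 3: derive flow(j,h) via R2 from cover(j,h)
round 4: derive flow(e,i) via R2 from cover(e,i)
round 4: derive flow(j,e) via R2 from cover(j,e)
round 4: derive flow(j,i) via R2 from cover(j,i)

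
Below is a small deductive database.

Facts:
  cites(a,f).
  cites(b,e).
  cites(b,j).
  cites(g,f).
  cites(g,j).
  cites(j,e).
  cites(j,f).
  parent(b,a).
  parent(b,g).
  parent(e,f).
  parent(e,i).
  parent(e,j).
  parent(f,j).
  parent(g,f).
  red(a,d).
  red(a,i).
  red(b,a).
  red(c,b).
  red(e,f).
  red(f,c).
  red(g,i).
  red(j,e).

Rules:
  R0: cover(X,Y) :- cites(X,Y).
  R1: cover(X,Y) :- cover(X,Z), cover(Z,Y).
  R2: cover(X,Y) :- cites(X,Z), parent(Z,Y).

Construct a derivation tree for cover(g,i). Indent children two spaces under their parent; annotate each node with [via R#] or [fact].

round 1: derive cover(a,f) via R0 from cites(a,f)
round 1: derive cover(b,e) via R0 from cites(b,e)
round 1: derive cover(b,j) via R0 from cites(b,j)
round 1: derive cover(g,f) via R0 from cites(g,f)
round 1: derive cover(g,j) via R0 from cites(g,j)
round 1: derive cover(j,e) via R0 from cites(j,e)
round 1: derive cover(j,f) via R0 from cites(j,f)
round 1: derive cover(a,j) via R2 from cites(a,f), parent(f,j)
round 1: derive cover(b,f) via R2 from cites(b,e), parent(e,f)
round 1: derive cover(b,i) via R2 from cites(b,e), parent(e,i)
round 1: derive cover(j,i) via R2 from cites(j,e), parent(e,i)
round 1: derive cover(j,j) via R2 from cites(j,e), parent(e,j)
round 2: derive cover(a,e) via R1 from cover(a,j), cover(j,e)
round 2: derive cover(a,i) via R1 from cover(a,j), cover(j,i)
round 2: derive cover(g,e) via R1 from cover(g,j), cover(j,e)
round 2: derive cover(g,i) via R1 from cover(g,j), cover(j,i)

cover(g,i)  [via R1]
  cover(g,j)  [via R0]
    cites(g,j)  [fact]
  cover(j,i)  [via R2]
    cites(j,e)  [fact]
    parent(e,i)  [fact]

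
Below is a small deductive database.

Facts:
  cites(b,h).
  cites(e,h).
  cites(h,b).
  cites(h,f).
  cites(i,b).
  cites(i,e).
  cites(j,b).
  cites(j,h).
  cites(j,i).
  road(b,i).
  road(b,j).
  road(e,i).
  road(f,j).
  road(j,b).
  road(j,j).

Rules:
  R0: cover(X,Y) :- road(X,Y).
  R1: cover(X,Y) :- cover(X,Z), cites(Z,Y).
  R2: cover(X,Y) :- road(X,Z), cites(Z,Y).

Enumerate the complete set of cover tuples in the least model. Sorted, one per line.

round 1: derive cover(b,i) via R0 from road(b,i)
round 1: derive cover(b,j) via R0 from road(b,j)
round 1: derive cover(e,i) via R0 from road(e,i)
round 1: derive cover(f,j) via R0 from road(f,j)
round 1: derive cover(j,b) via R0 from road(j,b)
round 1: derive cover(j,j) via R0 from road(j,j)
round 1: derive cover(b,b) via R2 from road(b,i), cites(i,b)
round 1: derive cover(b,e) via R2 from road(b,i), cites(i,e)
round 1: derive cover(b,h) via R2 from road(b,j), cites(j,h)
round 1: derive cover(e,b) via R2 from road(e,i), cites(i,b)
round 1: derive cover(e,e) via R2 from road(e,i), cites(i,e)
round 1: derive cover(f,b) via R2 from road(f,j), cites(j,b)
round 1: derive cover(f,h) via R2 from road(f,j), cites(j,h)
round 1: derive cover(f,i) via R2 from road(f,j), cites(j,i)
round 1: derive cover(j,h) via R2 from road(j,b), cites(b,h)
round 1: derive cover(j,i) via R2 from road(j,j), cites(j,i)
round 2: derive cover(b,f) via R1 from cover(b,h), cites(h,f)
round 2: derive cover(e,h) via R1 from cover(e,b), cites(b,h)
round 2: derive cover(f,e) via R1 from cover(f,i), cites(i,e)
round 2: derive cover(f,f) via R1 from cover(f,h), cites(h,f)
round 2: derive cover(j,e) via R1 from cover(j,i), cites(i,e)
round 2: derive cover(j,f) via R1 from cover(j,h), cites(h,f)
round 3: derive cover(e,f) via R1 from cover(e,h), cites(h,f)

cover(b,b)
cover(b,e)
cover(b,f)
cover(b,h)
cover(b,i)
cover(b,j)
cover(e,b)
cover(e,e)
cover(e,f)
cover(e,h)
cover(e,i)
cover(f,b)
cover(f,e)
cover(f,f)
cover(f,h)
cover(f,i)
cover(f,j)
cover(j,b)
cover(j,e)
cover(j,f)
cover(j,h)
cover(j,i)
cover(j,j)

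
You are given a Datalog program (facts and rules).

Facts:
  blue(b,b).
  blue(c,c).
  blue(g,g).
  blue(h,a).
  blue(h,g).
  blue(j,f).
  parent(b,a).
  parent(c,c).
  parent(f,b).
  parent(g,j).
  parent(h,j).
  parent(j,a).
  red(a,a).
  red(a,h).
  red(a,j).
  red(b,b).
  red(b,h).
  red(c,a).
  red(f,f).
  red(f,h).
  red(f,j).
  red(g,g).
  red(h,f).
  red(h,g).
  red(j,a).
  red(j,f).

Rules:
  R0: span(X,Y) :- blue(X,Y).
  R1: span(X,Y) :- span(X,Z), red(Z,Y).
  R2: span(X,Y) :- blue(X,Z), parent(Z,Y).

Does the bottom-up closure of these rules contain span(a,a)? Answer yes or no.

no

round 1: derive span(b,b) via R0 from blue(b,b)
round 1: derive span(c,c) via R0 from blue(c,c)
round 1: derive span(g,g) via R0 from blue(g,g)
round 1: derive span(h,a) via R0 from blue(h,a)
round 1: derive span(h,g) via R0 from blue(h,g)
round 1: derive span(j,f) via R0 from blue(j,f)
round 1: derive span(b,a) via R2 from blue(b,b), parent(b,a)
round 1: derive span(g,j) via R2 from blue(g,g), parent(g,j)
round 1: derive span(h,j) via R2 from blue(h,g), parent(g,j)
round 1: derive span(j,b) via R2 from blue(j,f), parent(f,b)
round 2: derive span(b,h) via R1 from span(b,a), red(a,h)
round 2: derive span(b,j) via R1 from span(b,a), red(a,j)
round 2: derive span(c,a) via R1 from span(c,c), red(c,a)
round 2: derive span(g,a) via R1 from span(g,j), red(j,a)
round 2: derive span(g,f) via R1 from span(g,j), red(j,f)
round 2: derive span(h,f) via R1 from span(h,j), red(j,f)
round 2: derive span(h,h) via R1 from span(h,a), red(a,h)
round 2: derive span(j,h) via R1 from span(j,b), red(b,h)
round 2: derive span(j,j) via R1 from span(j,f), red(f,j)
round 3: derive span(b,f) via R1 from span(b,h), red(h,f)
round 3: derive span(b,g) via R1 from span(b,h), red(h,g)
round 3: derive span(c,h) via R1 from span(c,a), red(a,h)
round 3: derive span(c,j) via R1 from span(c,a), red(a,j)
round 3: derive span(g,h) via R1 from span(g,a), red(a,h)
round 3: derive span(j,a) via R1 from span(j,j), red(j,a)
round 3: derive span(j,g) via R1 from span(j,h), red(h,g)
round 4: derive span(c,f) via R1 from span(c,h), red(h,f)
round 4: derive span(c,g) via R1 from span(c,h), red(h,g)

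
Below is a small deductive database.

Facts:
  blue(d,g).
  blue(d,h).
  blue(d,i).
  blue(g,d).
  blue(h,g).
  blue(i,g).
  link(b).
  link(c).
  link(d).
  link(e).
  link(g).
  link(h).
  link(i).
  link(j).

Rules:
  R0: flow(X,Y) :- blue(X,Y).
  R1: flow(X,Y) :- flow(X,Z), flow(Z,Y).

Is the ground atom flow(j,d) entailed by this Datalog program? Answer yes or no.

round 1: derive flow(d,g) via R0 from blue(d,g)
round 1: derive flow(d,h) via R0 from blue(d,h)
round 1: derive flow(d,i) via R0 from blue(d,i)
round 1: derive flow(g,d) via R0 from blue(g,d)
round 1: derive flow(h,g) via R0 from blue(h,g)
round 1: derive flow(i,g) via R0 from blue(i,g)
round 2: derive flow(d,d) via R1 from flow(d,g), flow(g,d)
round 2: derive flow(g,g) via R1 from flow(g,d), flow(d,g)
round 2: derive flow(g,h) via R1 from flow(g,d), flow(d,h)
round 2: derive flow(g,i) via R1 from flow(g,d), flow(d,i)
round 2: derive flow(h,d) via R1 from flow(h,g), flow(g,d)
round 2: derive flow(i,d) via R1 from flow(i,g), flow(g,d)
round 3: derive flow(h,h) via R1 from flow(h,d), flow(d,h)
round 3: derive flow(h,i) via R1 from flow(h,d), flow(d,i)
round 3: derive flow(i,h) via R1 from flow(i,d), flow(d,h)
round 3: derive flow(i,i) via R1 from flow(i,d), flow(d,i)

no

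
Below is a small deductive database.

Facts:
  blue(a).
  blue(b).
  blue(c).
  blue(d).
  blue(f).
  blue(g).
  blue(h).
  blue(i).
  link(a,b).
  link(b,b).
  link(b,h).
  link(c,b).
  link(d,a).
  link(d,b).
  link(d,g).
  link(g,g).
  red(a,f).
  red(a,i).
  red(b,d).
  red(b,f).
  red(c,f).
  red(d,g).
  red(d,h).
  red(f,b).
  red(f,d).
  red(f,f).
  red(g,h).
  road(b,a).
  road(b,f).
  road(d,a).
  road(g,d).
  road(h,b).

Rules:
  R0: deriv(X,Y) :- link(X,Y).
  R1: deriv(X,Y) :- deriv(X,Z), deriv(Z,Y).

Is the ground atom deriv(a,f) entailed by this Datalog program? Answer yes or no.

no

round 1: derive deriv(a,b) via R0 from link(a,b)
round 1: derive deriv(b,b) via R0 from link(b,b)
round 1: derive deriv(b,h) via R0 from link(b,h)
round 1: derive deriv(c,b) via R0 from link(c,b)
round 1: derive deriv(d,a) via R0 from link(d,a)
round 1: derive deriv(d,b) via R0 from link(d,b)
round 1: derive deriv(d,g) via R0 from link(d,g)
round 1: derive deriv(g,g) via R0 from link(g,g)
round 2: derive deriv(a,h) via R1 from deriv(a,b), deriv(b,h)
round 2: derive deriv(c,h) via R1 from deriv(c,b), deriv(b,h)
round 2: derive deriv(d,h) via R1 from deriv(d,b), deriv(b,h)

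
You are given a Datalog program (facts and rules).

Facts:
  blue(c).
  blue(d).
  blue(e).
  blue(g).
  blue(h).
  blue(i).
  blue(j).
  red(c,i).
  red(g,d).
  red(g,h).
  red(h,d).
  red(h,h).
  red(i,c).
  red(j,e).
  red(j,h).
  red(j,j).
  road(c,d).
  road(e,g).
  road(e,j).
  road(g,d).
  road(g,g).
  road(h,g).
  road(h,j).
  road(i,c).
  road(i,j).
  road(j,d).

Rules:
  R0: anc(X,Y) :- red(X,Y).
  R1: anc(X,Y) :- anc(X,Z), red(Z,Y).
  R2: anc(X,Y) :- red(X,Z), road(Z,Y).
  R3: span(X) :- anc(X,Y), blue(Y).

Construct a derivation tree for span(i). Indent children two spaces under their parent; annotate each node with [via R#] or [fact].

span(i)  [via R3]
  anc(i,c)  [via R0]
    red(i,c)  [fact]
  blue(c)  [fact]

round 1: derive anc(c,i) via R0 from red(c,i)
round 1: derive anc(g,d) via R0 from red(g,d)
round 1: derive anc(g,h) via R0 from red(g,h)
round 1: derive anc(h,d) via R0 from red(h,d)
round 1: derive anc(h,h) via R0 from red(h,h)
round 1: derive anc(i,c) via R0 from red(i,c)
round 1: derive anc(j,e) via R0 from red(j,e)
round 1: derive anc(j,h) via R0 from red(j,h)
round 1: derive anc(j,j) via R0 from red(j,j)
round 1: derive anc(c,c) via R2 from red(c,i), road(i,c)
round 1: derive anc(c,j) via R2 from red(c,i), road(i,j)
round 1: derive anc(g,g) via R2 from red(g,h), road(h,g)
round 1: derive anc(g,j) via R2 from red(g,h), road(h,j)
round 1: derive anc(h,g) via R2 from red(h,h), road(h,g)
round 1: derive anc(h,j) via R2 from red(h,h), road(h,j)
round 1: derive anc(i,d) via R2 from red(i,c), road(c,d)
round 1: derive anc(j,d) via R2 from red(j,j), road(j,d)
round 1: derive anc(j,g) via R2 from red(j,e), road(e,g)
round 2: derive anc(c,e) via R1 from anc(c,j), red(j,e)
round 2: derive anc(c,h) via R1 from anc(c,j), red(j,h)
round 2: derive anc(g,e) via R1 from anc(g,j), red(j,e)
round 2: derive anc(h,e) via R1 from anc(h,j), red(j,e)
round 2: derive anc(i,i) via R1 from anc(i,c), red(c,i)
round 2: derive span(c) via R3 from anc(c,c), blue(c)
round 2: derive span(g) via R3 from anc(g,d), blue(d)
round 2: derive span(h) via R3 from anc(h,d), blue(d)
round 2: derive span(i) via R3 from anc(i,c), blue(c)
round 2: derive span(j) via R3 from anc(j,d), blue(d)
round 3: derive anc(c,d) via R1 from anc(c,h), red(h,d)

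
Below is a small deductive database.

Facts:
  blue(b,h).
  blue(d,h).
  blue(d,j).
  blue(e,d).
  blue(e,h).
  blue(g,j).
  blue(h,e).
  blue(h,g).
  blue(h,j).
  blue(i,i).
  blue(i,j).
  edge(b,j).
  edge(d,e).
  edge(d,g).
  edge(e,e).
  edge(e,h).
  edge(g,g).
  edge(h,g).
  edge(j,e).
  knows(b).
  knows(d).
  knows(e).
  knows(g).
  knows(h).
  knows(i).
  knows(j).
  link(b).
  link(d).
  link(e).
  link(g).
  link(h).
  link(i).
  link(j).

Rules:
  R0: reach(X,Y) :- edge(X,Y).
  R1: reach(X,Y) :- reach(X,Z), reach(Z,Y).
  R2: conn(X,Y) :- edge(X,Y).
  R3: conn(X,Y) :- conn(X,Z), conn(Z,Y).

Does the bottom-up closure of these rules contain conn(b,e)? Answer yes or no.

round 1: derive conn(b,j) via R2 from edge(b,j)
round 1: derive conn(d,e) via R2 from edge(d,e)
round 1: derive conn(d,g) via R2 from edge(d,g)
round 1: derive conn(e,e) via R2 from edge(e,e)
round 1: derive conn(e,h) via R2 from edge(e,h)
round 1: derive conn(g,g) via R2 from edge(g,g)
round 1: derive conn(h,g) via R2 from edge(h,g)
round 1: derive conn(j,e) via R2 from edge(j,e)
round 2: derive conn(b,e) via R3 from conn(b,j), conn(j,e)
round 2: derive conn(d,h) via R3 from conn(d,e), conn(e,h)
round 2: derive conn(e,g) via R3 from conn(e,h), conn(h,g)
round 2: derive conn(j,h) via R3 from conn(j,e), conn(e,h)
round 3: derive conn(b,g) via R3 from conn(b,e), conn(e,g)
round 3: derive conn(b,h) via R3 from conn(b,e), conn(e,h)
round 3: derive conn(j,g) via R3 from conn(j,e), conn(e,g)

yes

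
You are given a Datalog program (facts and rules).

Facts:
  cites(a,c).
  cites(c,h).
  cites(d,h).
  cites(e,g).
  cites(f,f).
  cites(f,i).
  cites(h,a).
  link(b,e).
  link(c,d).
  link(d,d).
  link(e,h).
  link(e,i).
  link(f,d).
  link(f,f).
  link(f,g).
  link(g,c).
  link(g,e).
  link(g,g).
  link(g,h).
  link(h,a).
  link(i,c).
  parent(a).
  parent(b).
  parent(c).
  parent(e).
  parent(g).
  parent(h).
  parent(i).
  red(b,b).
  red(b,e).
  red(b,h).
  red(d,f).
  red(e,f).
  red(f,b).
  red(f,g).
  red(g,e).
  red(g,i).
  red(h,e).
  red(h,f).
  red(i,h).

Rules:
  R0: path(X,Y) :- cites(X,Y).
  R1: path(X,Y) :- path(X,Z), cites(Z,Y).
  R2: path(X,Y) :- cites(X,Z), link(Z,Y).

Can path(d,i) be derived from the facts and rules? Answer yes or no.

no

round 1: derive path(a,c) via R0 from cites(a,c)
round 1: derive path(c,h) via R0 from cites(c,h)
round 1: derive path(d,h) via R0 from cites(d,h)
round 1: derive path(e,g) via R0 from cites(e,g)
round 1: derive path(f,f) via R0 from cites(f,f)
round 1: derive path(f,i) via R0 from cites(f,i)
round 1: derive path(h,a) via R0 from cites(h,a)
round 1: derive path(a,d) via R2 from cites(a,c), link(c,d)
round 1: derive path(c,a) via R2 from cites(c,h), link(h,a)
round 1: derive path(d,a) via R2 from cites(d,h), link(h,a)
round 1: derive path(e,c) via R2 from cites(e,g), link(g,c)
round 1: derive path(e,e) via R2 from cites(e,g), link(g,e)
round 1: derive path(e,h) via R2 from cites(e,g), link(g,h)
round 1: derive path(f,c) via R2 from cites(f,i), link(i,c)
round 1: derive path(f,d) via R2 from cites(f,f), link(f,d)
round 1: derive path(f,g) via R2 from cites(f,f), link(f,g)
round 2: derive path(a,h) via R1 from path(a,c), cites(c,h)
round 2: derive path(c,c) via R1 from path(c,a), cites(a,c)
round 2: derive path(d,c) via R1 from path(d,a), cites(a,c)
round 2: derive path(e,a) via R1 from path(e,h), cites(h,a)
round 2: derive path(f,h) via R1 from path(f,c), cites(c,h)
round 2: derive path(h,c) via R1 from path(h,a), cites(a,c)
round 3: derive path(a,a) via R1 from path(a,h), cites(h,a)
round 3: derive path(f,a) via R1 from path(f,h), cites(h,a)
round 3: derive path(h,h) via R1 from path(h,c), cites(c,h)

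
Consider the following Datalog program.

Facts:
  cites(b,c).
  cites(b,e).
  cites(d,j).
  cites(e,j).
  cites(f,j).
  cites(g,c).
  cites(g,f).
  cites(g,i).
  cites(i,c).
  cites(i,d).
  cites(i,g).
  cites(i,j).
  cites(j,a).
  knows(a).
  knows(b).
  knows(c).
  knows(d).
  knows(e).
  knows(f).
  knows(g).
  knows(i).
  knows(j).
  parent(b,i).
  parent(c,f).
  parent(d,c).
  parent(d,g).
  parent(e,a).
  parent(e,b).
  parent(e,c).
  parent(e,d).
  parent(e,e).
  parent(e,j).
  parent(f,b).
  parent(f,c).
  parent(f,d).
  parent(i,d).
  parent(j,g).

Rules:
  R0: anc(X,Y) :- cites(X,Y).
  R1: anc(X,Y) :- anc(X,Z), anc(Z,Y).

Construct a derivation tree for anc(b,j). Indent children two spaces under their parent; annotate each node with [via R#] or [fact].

anc(b,j)  [via R1]
  anc(b,e)  [via R0]
    cites(b,e)  [fact]
  anc(e,j)  [via R0]
    cites(e,j)  [fact]

round 1: derive anc(b,c) via R0 from cites(b,c)
round 1: derive anc(b,e) via R0 from cites(b,e)
round 1: derive anc(d,j) via R0 from cites(d,j)
round 1: derive anc(e,j) via R0 from cites(e,j)
round 1: derive anc(f,j) via R0 from cites(f,j)
round 1: derive anc(g,c) via R0 from cites(g,c)
round 1: derive anc(g,f) via R0 from cites(g,f)
round 1: derive anc(g,i) via R0 from cites(g,i)
round 1: derive anc(i,c) via R0 from cites(i,c)
round 1: derive anc(i,d) via R0 from cites(i,d)
round 1: derive anc(i,g) via R0 from cites(i,g)
round 1: derive anc(i,j) via R0 from cites(i,j)
round 1: derive anc(j,a) via R0 from cites(j,a)
round 2: derive anc(b,j) via R1 from anc(b,e), anc(e,j)
round 2: derive anc(d,a) via R1 from anc(d,j), anc(j,a)
round 2: derive anc(e,a) via R1 from anc(e,j), anc(j,a)
round 2: derive anc(f,a) via R1 from anc(f,j), anc(j,a)
round 2: derive anc(g,d) via R1 from anc(g,i), anc(i,d)
round 2: derive anc(g,g) via R1 from anc(g,i), anc(i,g)
round 2: derive anc(g,j) via R1 from anc(g,f), anc(f,j)
round 2: derive anc(i,a) via R1 from anc(i,j), anc(j,a)
round 2: derive anc(i,f) via R1 from anc(i,g), anc(g,f)
round 2: derive anc(i,i) via R1 from anc(i,g), anc(g,i)
round 3: derive anc(b,a) via R1 from anc(b,e), anc(e,a)
round 3: derive anc(g,a) via R1 from anc(g,d), anc(d,a)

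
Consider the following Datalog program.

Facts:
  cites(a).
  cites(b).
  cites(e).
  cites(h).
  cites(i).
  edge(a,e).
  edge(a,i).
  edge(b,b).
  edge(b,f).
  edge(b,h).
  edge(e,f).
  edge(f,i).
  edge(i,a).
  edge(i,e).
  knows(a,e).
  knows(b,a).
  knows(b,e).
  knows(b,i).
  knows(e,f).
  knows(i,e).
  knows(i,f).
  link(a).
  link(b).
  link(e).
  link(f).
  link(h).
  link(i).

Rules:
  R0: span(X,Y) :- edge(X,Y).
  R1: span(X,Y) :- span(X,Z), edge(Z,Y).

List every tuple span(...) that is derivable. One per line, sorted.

round 1: derive span(a,e) via R0 from edge(a,e)
round 1: derive span(a,i) via R0 from edge(a,i)
round 1: derive span(b,b) via R0 from edge(b,b)
round 1: derive span(b,f) via R0 from edge(b,f)
round 1: derive span(b,h) via R0 from edge(b,h)
round 1: derive span(e,f) via R0 from edge(e,f)
round 1: derive span(f,i) via R0 from edge(f,i)
round 1: derive span(i,a) via R0 from edge(i,a)
round 1: derive span(i,e) via R0 from edge(i,e)
round 2: derive span(a,a) via R1 from span(a,i), edge(i,a)
round 2: derive span(a,f) via R1 from span(a,e), edge(e,f)
round 2: derive span(b,i) via R1 from span(b,f), edge(f,i)
round 2: derive span(e,i) via R1 from span(e,f), edge(f,i)
round 2: derive span(f,a) via R1 from span(f,i), edge(i,a)
round 2: derive span(f,e) via R1 from span(f,i), edge(i,e)
round 2: derive span(i,f) via R1 from span(i,e), edge(e,f)
round 2: derive span(i,i) via R1 from span(i,a), edge(a,i)
round 3: derive span(b,a) via R1 from span(b,i), edge(i,a)
round 3: derive span(b,e) via R1 from span(b,i), edge(i,e)
round 3: derive span(e,a) via R1 from span(e,i), edge(i,a)
round 3: derive span(e,e) via R1 from span(e,i), edge(i,e)
round 3: derive span(f,f) via R1 from span(f,e), edge(e,f)

span(a,a)
span(a,e)
span(a,f)
span(a,i)
span(b,a)
span(b,b)
span(b,e)
span(b,f)
span(b,h)
span(b,i)
span(e,a)
span(e,e)
span(e,f)
span(e,i)
span(f,a)
span(f,e)
span(f,f)
span(f,i)
span(i,a)
span(i,e)
span(i,f)
span(i,i)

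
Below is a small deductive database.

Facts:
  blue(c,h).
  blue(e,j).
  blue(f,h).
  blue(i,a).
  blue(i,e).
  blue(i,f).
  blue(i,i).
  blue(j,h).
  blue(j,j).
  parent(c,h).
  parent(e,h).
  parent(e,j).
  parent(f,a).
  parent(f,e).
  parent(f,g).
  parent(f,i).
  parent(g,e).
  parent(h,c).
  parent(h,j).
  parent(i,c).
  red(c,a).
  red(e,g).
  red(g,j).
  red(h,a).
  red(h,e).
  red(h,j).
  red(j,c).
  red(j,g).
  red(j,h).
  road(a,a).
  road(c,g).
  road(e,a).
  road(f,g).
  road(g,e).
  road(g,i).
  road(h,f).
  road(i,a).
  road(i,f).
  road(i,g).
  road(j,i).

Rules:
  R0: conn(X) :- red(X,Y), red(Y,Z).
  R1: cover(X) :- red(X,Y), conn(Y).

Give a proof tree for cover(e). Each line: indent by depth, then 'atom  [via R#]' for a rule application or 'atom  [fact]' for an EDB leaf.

round 1: derive conn(e) via R0 from red(e,g), red(g,j)
round 1: derive conn(g) via R0 from red(g,j), red(j,c)
round 1: derive conn(h) via R0 from red(h,e), red(e,g)
round 1: derive conn(j) via R0 from red(j,c), red(c,a)
round 2: derive cover(e) via R1 from red(e,g), conn(g)
round 2: derive cover(g) via R1 from red(g,j), conn(j)
round 2: derive cover(h) via R1 from red(h,e), conn(e)
round 2: derive cover(j) via R1 from red(j,g), conn(g)

cover(e)  [via R1]
  red(e,g)  [fact]
  conn(g)  [via R0]
    red(g,j)  [fact]
    red(j,c)  [fact]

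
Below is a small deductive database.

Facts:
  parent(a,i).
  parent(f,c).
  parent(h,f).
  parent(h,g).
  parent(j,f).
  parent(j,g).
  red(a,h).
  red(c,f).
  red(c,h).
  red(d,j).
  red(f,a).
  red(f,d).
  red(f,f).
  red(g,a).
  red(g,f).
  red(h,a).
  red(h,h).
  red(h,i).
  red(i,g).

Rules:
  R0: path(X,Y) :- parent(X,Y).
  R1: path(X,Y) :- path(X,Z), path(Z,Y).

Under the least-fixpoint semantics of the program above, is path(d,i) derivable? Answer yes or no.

no

round 1: derive path(a,i) via R0 from parent(a,i)
round 1: derive path(f,c) via R0 from parent(f,c)
round 1: derive path(h,f) via R0 from parent(h,f)
round 1: derive path(h,g) via R0 from parent(h,g)
round 1: derive path(j,f) via R0 from parent(j,f)
round 1: derive path(j,g) via R0 from parent(j,g)
round 2: derive path(h,c) via R1 from path(h,f), path(f,c)
round 2: derive path(j,c) via R1 from path(j,f), path(f,c)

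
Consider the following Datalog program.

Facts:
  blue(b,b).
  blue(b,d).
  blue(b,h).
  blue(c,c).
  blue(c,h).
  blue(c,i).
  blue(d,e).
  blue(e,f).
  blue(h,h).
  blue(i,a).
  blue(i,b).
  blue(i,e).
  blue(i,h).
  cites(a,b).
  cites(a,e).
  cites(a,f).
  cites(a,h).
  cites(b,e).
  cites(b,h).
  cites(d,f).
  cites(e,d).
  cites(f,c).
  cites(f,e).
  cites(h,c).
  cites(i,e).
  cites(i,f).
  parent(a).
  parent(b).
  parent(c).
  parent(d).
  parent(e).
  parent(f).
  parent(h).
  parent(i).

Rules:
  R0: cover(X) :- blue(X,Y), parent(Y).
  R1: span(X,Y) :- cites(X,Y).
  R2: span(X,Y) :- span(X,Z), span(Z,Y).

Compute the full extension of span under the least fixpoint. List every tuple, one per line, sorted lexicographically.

span(a,b)
span(a,c)
span(a,d)
span(a,e)
span(a,f)
span(a,h)
span(b,c)
span(b,d)
span(b,e)
span(b,f)
span(b,h)
span(d,c)
span(d,d)
span(d,e)
span(d,f)
span(e,c)
span(e,d)
span(e,e)
span(e,f)
span(f,c)
span(f,d)
span(f,e)
span(f,f)
span(h,c)
span(i,c)
span(i,d)
span(i,e)
span(i,f)

round 1: derive span(a,b) via R1 from cites(a,b)
round 1: derive span(a,e) via R1 from cites(a,e)
round 1: derive span(a,f) via R1 from cites(a,f)
round 1: derive span(a,h) via R1 from cites(a,h)
round 1: derive span(b,e) via R1 from cites(b,e)
round 1: derive span(b,h) via R1 from cites(b,h)
round 1: derive span(d,f) via R1 from cites(d,f)
round 1: derive span(e,d) via R1 from cites(e,d)
round 1: derive span(f,c) via R1 from cites(f,c)
round 1: derive span(f,e) via R1 from cites(f,e)
round 1: derive span(h,c) via R1 from cites(h,c)
round 1: derive span(i,e) via R1 from cites(i,e)
round 1: derive span(i,f) via R1 from cites(i,f)
round 2: derive span(a,c) via R2 from span(a,f), span(f,c)
round 2: derive span(a,d) via R2 from span(a,e), span(e,d)
round 2: derive span(b,c) via R2 from span(b,h), span(h,c)
round 2: derive span(b,d) via R2 from span(b,e), span(e,d)
round 2: derive span(d,c) via R2 from span(d,f), span(f,c)
round 2: derive span(d,e) via R2 from span(d,f), span(f,e)
round 2: derive span(e,f) via R2 from span(e,d), span(d,f)
round 2: derive span(f,d) via R2 from span(f,e), span(e,d)
round 2: derive span(i,c) via R2 from span(i,f), span(f,c)
round 2: derive span(i,d) via R2 from span(i,e), span(e,d)
round 3: derive span(b,f) via R2 from span(b,d), span(d,f)
round 3: derive span(d,d) via R2 from span(d,e), span(e,d)
round 3: derive span(e,c) via R2 from span(e,d), span(d,c)
round 3: derive span(e,e) via R2 from span(e,d), span(d,e)
round 3: derive span(f,f) via R2 from span(f,d), span(d,f)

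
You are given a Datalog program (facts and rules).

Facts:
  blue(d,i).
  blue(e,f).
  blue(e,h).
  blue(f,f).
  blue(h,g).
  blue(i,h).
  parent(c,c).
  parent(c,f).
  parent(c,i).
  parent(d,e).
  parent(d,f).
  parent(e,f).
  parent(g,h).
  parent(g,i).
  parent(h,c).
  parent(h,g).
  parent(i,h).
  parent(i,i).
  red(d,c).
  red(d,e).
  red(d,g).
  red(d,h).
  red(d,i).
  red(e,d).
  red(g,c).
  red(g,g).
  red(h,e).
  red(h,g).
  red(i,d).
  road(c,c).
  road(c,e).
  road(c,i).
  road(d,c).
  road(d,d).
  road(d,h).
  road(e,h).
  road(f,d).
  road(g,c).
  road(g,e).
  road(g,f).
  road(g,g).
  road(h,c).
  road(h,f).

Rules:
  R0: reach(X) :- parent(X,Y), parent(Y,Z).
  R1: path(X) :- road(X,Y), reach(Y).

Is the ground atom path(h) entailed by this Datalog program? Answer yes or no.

round 1: derive reach(c) via R0 from parent(c,c), parent(c,c)
round 1: derive reach(d) via R0 from parent(d,e), parent(e,f)
round 1: derive reach(g) via R0 from parent(g,h), parent(h,c)
round 1: derive reach(h) via R0 from parent(h,c), parent(c,c)
round 1: derive reach(i) via R0 from parent(i,h), parent(h,c)
round 2: derive path(c) via R1 from road(c,c), reach(c)
round 2: derive path(d) via R1 from road(d,c), reach(c)
round 2: derive path(e) via R1 from road(e,h), reach(h)
round 2: derive path(f) via R1 from road(f,d), reach(d)
round 2: derive path(g) via R1 from road(g,c), reach(c)
round 2: derive path(h) via R1 from road(h,c), reach(c)

yes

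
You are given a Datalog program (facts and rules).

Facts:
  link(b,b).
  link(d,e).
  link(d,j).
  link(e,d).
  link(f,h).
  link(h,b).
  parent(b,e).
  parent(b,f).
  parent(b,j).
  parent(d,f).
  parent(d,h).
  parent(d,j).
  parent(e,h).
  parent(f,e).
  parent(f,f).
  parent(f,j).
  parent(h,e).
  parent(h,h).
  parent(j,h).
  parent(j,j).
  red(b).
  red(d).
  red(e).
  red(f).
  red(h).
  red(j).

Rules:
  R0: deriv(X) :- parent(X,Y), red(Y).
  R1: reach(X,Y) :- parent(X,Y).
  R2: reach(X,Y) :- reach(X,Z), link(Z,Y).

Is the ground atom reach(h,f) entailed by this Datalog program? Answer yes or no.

no

round 1: derive reach(b,e) via R1 from parent(b,e)
round 1: derive reach(b,f) via R1 from parent(b,f)
round 1: derive reach(b,j) via R1 from parent(b,j)
round 1: derive reach(d,f) via R1 from parent(d,f)
round 1: derive reach(d,h) via R1 from parent(d,h)
round 1: derive reach(d,j) via R1 from parent(d,j)
round 1: derive reach(e,h) via R1 from parent(e,h)
round 1: derive reach(f,e) via R1 from parent(f,e)
round 1: derive reach(f,f) via R1 from parent(f,f)
round 1: derive reach(f,j) via R1 from parent(f,j)
round 1: derive reach(h,e) via R1 from parent(h,e)
round 1: derive reach(h,h) via R1 from parent(h,h)
round 1: derive reach(j,h) via R1 from parent(j,h)
round 1: derive reach(j,j) via R1 from parent(j,j)
round 2: derive reach(b,d) via R2 from reach(b,e), link(e,d)
round 2: derive reach(b,h) via R2 from reach(b,f), link(f,h)
round 2: derive reach(d,b) via R2 from reach(d,h), link(h,b)
round 2: derive reach(e,b) via R2 from reach(e,h), link(h,b)
round 2: derive reach(f,d) via R2 from reach(f,e), link(e,d)
round 2: derive reach(f,h) via R2 from reach(f,f), link(f,h)
round 2: derive reach(h,b) via R2 from reach(h,h), link(h,b)
round 2: derive reach(h,d) via R2 from reach(h,e), link(e,d)
round 2: derive reach(j,b) via R2 from reach(j,h), link(h,b)
round 3: derive reach(b,b) via R2 from reach(b,h), link(h,b)
round 3: derive reach(f,b) via R2 from reach(f,h), link(h,b)
round 3: derive reach(h,j) via R2 from reach(h,d), link(d,j)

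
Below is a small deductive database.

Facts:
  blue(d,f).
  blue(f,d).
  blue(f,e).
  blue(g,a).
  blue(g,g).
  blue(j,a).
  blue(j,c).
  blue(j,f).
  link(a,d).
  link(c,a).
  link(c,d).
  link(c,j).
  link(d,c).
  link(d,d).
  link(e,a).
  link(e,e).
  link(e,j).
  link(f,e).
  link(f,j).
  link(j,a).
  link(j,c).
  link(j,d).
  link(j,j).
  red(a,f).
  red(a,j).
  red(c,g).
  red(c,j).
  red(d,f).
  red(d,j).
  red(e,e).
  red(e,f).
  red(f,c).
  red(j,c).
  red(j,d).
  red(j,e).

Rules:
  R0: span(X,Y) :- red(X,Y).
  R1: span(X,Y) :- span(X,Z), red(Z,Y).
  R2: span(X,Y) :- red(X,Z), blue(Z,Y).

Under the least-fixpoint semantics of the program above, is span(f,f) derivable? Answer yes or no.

round 1: derive span(a,f) via R0 from red(a,f)
round 1: derive span(a,j) via R0 from red(a,j)
round 1: derive span(c,g) via R0 from red(c,g)
round 1: derive span(c,j) via R0 from red(c,j)
round 1: derive span(d,f) via R0 from red(d,f)
round 1: derive span(d,j) via R0 from red(d,j)
round 1: derive span(e,e) via R0 from red(e,e)
round 1: derive span(e,f) via R0 from red(e,f)
round 1: derive span(f,c) via R0 from red(f,c)
round 1: derive span(j,c) via R0 from red(j,c)
round 1: derive span(j,d) via R0 from red(j,d)
round 1: derive span(j,e) via R0 from red(j,e)
round 1: derive span(a,a) via R2 from red(a,j), blue(j,a)
round 1: derive span(a,c) via R2 from red(a,j), blue(j,c)
round 1: derive span(a,d) via R2 from red(a,f), blue(f,d)
round 1: derive span(a,e) via R2 from red(a,f), blue(f,e)
round 1: derive span(c,a) via R2 from red(c,g), blue(g,a)
round 1: derive span(c,c) via R2 from red(c,j), blue(j,c)
round 1: derive span(c,f) via R2 from red(c,j), blue(j,f)
round 1: derive span(d,a) via R2 from red(d,j), blue(j,a)
round 1: derive span(d,c) via R2 from red(d,j), blue(j,c)
round 1: derive span(d,d) via R2 from red(d,f), blue(f,d)
round 1: derive span(d,e) via R2 from red(d,f), blue(f,e)
round 1: derive span(e,d) via R2 from red(e,f), blue(f,d)
round 1: derive span(j,f) via R2 from red(j,d), blue(d,f)
round 2: derive span(a,g) via R1 from span(a,c), red(c,g)
round 2: derive span(c,d) via R1 from span(c,j), red(j,d)
round 2: derive span(c,e) via R1 from span(c,j), red(j,e)
round 2: derive span(d,g) via R1 from span(d,c), red(c,g)
round 2: derive span(e,c) via R1 from span(e,f), red(f,c)
round 2: derive span(e,j) via R1 from span(e,d), red(d,j)
round 2: derive span(f,g) via R1 from span(f,c), red(c,g)
round 2: derive span(f,j) via R1 from span(f,c), red(c,j)
round 2: derive span(j,g) via R1 from span(j,c), red(c,g)
round 2: derive span(j,j) via R1 from span(j,c), red(c,j)
round 3: derive span(e,g) via R1 from span(e,c), red(c,g)
round 3: derive span(f,d) via R1 from span(f,j), red(j,d)
round 3: derive span(f,e) via R1 from span(f,j), red(j,e)
round 4: derive span(f,f) via R1 from span(f,d), red(d,f)

yes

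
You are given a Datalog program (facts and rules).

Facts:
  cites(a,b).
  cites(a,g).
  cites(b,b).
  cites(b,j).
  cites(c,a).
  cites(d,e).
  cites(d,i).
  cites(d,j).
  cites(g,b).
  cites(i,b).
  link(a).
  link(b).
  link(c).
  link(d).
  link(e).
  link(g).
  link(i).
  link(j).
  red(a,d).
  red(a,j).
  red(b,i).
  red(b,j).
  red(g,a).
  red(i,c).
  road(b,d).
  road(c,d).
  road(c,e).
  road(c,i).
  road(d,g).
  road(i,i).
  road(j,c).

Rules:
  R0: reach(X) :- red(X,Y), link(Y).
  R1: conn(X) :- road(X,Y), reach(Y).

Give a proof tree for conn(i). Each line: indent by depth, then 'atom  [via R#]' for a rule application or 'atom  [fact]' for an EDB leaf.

round 1: derive reach(a) via R0 from red(a,d), link(d)
round 1: derive reach(b) via R0 from red(b,i), link(i)
round 1: derive reach(g) via R0 from red(g,a), link(a)
round 1: derive reach(i) via R0 from red(i,c), link(c)
round 2: derive conn(c) via R1 from road(c,i), reach(i)
round 2: derive conn(d) via R1 from road(d,g), reach(g)
round 2: derive conn(i) via R1 from road(i,i), reach(i)

conn(i)  [via R1]
  road(i,i)  [fact]
  reach(i)  [via R0]
    red(i,c)  [fact]
    link(c)  [fact]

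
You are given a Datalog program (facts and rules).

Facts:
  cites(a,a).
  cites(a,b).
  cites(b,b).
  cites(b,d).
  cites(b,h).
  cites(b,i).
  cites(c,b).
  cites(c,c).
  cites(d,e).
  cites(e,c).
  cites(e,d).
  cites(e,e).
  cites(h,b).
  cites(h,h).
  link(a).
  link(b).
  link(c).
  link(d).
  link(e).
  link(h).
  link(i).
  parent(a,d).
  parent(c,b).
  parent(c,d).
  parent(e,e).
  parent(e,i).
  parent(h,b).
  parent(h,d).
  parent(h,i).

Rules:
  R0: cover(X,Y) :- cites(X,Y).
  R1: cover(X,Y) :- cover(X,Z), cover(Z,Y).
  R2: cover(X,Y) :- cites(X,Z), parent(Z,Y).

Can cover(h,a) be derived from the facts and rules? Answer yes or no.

round 1: derive cover(a,a) via R0 from cites(a,a)
round 1: derive cover(a,b) via R0 from cites(a,b)
round 1: derive cover(b,b) via R0 from cites(b,b)
round 1: derive cover(b,d) via R0 from cites(b,d)
round 1: derive cover(b,h) via R0 from cites(b,h)
round 1: derive cover(b,i) via R0 from cites(b,i)
round 1: derive cover(c,b) via R0 from cites(c,b)
round 1: derive cover(c,c) via R0 from cites(c,c)
round 1: derive cover(d,e) via R0 from cites(d,e)
round 1: derive cover(e,c) via R0 from cites(e,c)
round 1: derive cover(e,d) via R0 from cites(e,d)
round 1: derive cover(e,e) via R0 from cites(e,e)
round 1: derive cover(h,b) via R0 from cites(h,b)
round 1: derive cover(h,h) via R0 from cites(h,h)
round 1: derive cover(a,d) via R2 from cites(a,a), parent(a,d)
round 1: derive cover(c,d) via R2 from cites(c,c), parent(c,d)
round 1: derive cover(d,i) via R2 from cites(d,e), parent(e,i)
round 1: derive cover(e,b) via R2 from cites(e,c), parent(c,b)
round 1: derive cover(e,i) via R2 from cites(e,e), parent(e,i)
round 1: derive cover(h,d) via R2 from cites(h,h), parent(h,d)
round 1: derive cover(h,i) via R2 from cites(h,h), parent(h,i)
round 2: derive cover(a,e) via R1 from cover(a,d), cover(d,e)
round 2: derive cover(a,h) via R1 from cover(a,b), cover(b,h)
round 2: derive cover(a,i) via R1 from cover(a,b), cover(b,i)
round 2: derive cover(b,e) via R1 from cover(b,d), cover(d,e)
round 2: derive cover(c,e) via R1 from cover(c,d), cover(d,e)
round 2: derive cover(c,h) via R1 from cover(c,b), cover(b,h)
round 2: derive cover(c,i) via R1 from cover(c,b), cover(b,i)
round 2: derive cover(d,b) via R1 from cover(d,e), cover(e,b)
round 2: derive cover(d,c) via R1 from cover(d,e), cover(e,c)
round 2: derive cover(d,d) via R1 from cover(d,e), cover(e,d)
round 2: derive cover(e,h) via R1 from cover(e,b), cover(b,h)
round 2: derive cover(h,e) via R1 from cover(h,d), cover(d,e)
round 3: derive cover(a,c) via R1 from cover(a,d), cover(d,c)
round 3: derive cover(b,c) via R1 from cover(b,d), cover(d,c)
round 3: derive cover(d,h) via R1 from cover(d,b), cover(b,h)
round 3: derive cover(h,c) via R1 from cover(h,d), cover(d,c)

no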